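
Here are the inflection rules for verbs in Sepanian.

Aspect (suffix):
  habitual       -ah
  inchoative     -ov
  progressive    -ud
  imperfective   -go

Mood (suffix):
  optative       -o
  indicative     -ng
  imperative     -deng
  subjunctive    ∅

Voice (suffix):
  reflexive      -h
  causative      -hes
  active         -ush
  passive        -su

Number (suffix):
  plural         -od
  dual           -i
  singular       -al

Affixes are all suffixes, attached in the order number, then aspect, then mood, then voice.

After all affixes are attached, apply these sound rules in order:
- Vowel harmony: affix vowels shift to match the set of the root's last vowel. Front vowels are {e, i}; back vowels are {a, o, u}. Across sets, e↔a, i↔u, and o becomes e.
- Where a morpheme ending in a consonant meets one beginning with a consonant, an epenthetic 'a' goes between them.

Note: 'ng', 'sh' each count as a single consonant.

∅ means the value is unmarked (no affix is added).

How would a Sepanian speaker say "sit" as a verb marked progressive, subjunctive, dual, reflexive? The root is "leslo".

leslouudah

Attach number dual -i → lesloi.
Attach aspect progressive -ud → lesloiud.
mood = subjunctive: zero marking, form stays lesloiud.
Attach voice reflexive -h → lesloiudh.
Apply vowel harmony: lesloiudh → leslouudh.
Apply epenthesis: leslouudh → leslouudah.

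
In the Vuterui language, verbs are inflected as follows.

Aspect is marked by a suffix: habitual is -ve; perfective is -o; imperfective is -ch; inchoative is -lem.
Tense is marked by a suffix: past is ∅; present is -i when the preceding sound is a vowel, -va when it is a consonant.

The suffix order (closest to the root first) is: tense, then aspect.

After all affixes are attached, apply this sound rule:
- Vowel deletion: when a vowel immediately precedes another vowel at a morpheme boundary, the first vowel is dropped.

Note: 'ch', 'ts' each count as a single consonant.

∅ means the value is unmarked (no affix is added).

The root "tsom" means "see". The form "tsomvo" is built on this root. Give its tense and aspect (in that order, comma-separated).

Segment: tsom-va-o.
tense: -i/va → present.
aspect: -o → perfective.

present, perfective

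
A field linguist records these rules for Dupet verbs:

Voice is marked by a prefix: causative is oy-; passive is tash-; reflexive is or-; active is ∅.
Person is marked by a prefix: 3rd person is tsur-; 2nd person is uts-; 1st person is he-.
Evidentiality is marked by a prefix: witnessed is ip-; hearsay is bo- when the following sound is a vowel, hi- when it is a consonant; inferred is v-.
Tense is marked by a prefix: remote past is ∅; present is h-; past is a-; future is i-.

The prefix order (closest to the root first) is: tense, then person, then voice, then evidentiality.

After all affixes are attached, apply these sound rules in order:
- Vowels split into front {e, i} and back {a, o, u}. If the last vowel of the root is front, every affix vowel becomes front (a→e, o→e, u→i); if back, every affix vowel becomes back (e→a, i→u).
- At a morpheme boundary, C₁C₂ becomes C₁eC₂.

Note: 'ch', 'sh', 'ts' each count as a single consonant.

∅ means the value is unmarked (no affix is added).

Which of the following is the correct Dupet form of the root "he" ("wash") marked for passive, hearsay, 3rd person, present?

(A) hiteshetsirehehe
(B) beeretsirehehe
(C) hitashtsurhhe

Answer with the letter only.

Attach tense present h- → hhe.
Attach person 3rd person tsur- → tsurhhe.
Attach voice passive tash- → tashtsurhhe.
Attach evidentiality hearsay hi- (before consonant 't') → hitashtsurhhe.
Apply vowel harmony: hitashtsurhhe → hiteshtsirhhe.
Apply epenthesis: hiteshtsirhhe → hiteshetsirehehe.
So the correct form is hiteshetsirehehe, option (A).
(B) beeretsirehehe is wrong: it uses reflexive instead of passive for voice.
(C) hitashtsurhhe is wrong: it fails to apply the sound rule(s).

A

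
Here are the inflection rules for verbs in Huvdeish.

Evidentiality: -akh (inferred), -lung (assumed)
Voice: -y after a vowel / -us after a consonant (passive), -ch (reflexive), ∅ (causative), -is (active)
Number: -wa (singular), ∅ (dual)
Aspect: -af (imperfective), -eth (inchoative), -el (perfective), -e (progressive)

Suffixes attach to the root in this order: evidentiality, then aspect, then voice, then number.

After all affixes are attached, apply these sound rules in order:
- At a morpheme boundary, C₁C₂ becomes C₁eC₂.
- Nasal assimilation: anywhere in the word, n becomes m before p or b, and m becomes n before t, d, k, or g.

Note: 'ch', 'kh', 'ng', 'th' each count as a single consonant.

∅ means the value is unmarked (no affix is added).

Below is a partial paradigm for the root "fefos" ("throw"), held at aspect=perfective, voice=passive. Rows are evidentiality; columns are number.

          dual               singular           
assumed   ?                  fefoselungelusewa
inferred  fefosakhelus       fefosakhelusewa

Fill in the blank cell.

Attach evidentiality assumed -lung → fefoslung.
Attach aspect perfective -el → fefoslungel.
Attach voice passive -us (after consonant 'l') → fefoslungelus.
number = dual: zero marking, form stays fefoslungelus.
Apply epenthesis: fefoslungelus → fefoselungelus.
Nasal assimilation: no change.

fefoselungelus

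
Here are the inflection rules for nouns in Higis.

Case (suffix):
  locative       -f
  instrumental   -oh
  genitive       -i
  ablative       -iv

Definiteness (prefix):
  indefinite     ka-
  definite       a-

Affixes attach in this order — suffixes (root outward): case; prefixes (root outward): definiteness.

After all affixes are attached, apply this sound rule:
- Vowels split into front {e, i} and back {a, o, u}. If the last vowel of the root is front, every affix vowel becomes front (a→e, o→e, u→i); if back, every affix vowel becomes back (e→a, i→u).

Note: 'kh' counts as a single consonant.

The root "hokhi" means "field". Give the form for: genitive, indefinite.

Attach case genitive -i → hokhii.
Attach definiteness indefinite ka- → kahokhii.
Apply vowel harmony: kahokhii → kehokhii.

kehokhii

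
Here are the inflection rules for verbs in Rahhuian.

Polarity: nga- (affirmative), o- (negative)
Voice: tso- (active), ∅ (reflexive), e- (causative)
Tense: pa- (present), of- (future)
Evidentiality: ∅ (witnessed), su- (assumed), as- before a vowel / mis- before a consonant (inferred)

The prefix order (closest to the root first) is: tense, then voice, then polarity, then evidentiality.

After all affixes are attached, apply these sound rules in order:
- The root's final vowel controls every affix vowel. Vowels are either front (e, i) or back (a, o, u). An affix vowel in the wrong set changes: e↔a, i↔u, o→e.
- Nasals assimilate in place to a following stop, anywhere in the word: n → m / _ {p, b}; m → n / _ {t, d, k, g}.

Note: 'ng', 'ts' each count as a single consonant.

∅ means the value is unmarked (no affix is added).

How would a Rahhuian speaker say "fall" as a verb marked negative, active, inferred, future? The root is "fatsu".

asotsooffatsu

Attach tense future of- → offatsu.
Attach voice active tso- → tsooffatsu.
Attach polarity negative o- → otsooffatsu.
Attach evidentiality inferred as- (before vowel 'o') → asotsooffatsu.
Vowel harmony: no change.
Nasal assimilation: no change.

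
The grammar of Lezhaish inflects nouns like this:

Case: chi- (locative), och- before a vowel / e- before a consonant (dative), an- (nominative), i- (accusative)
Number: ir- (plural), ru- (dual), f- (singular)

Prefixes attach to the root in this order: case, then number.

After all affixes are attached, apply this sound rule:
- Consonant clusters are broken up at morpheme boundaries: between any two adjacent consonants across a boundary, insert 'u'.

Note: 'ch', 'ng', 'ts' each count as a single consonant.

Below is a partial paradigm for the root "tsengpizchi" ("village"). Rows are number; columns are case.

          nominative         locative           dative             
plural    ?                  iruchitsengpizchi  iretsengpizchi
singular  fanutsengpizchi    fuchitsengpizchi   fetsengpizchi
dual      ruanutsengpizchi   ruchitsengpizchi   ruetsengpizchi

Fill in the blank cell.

iranutsengpizchi

Attach case nominative an- → antsengpizchi.
Attach number plural ir- → irantsengpizchi.
Apply epenthesis: irantsengpizchi → iranutsengpizchi.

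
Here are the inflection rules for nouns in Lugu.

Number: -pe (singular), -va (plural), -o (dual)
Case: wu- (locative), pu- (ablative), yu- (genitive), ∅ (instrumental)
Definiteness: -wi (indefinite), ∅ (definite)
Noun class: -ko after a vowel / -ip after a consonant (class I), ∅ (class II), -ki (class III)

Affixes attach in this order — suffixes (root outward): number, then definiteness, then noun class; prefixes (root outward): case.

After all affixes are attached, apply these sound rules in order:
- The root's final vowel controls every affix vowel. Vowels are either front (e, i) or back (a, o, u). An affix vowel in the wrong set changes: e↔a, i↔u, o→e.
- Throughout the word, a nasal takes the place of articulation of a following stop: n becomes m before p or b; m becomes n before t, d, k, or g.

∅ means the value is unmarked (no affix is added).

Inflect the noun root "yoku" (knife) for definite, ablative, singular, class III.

Attach number singular -pe → yokupe.
definiteness = definite: zero marking, form stays yokupe.
Attach case ablative pu- → puyokupe.
Attach noun class class III -ki → puyokupeki.
Apply vowel harmony: puyokupeki → puyokupaku.
Nasal assimilation: no change.

puyokupaku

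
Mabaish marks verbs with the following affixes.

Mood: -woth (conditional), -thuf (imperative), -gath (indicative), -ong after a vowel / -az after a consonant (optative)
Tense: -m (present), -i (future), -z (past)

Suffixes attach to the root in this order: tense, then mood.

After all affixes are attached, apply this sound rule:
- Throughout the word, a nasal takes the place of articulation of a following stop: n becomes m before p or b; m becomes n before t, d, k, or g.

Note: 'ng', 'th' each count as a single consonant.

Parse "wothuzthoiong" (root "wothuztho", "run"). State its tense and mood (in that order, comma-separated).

Segment: wothuztho-i-ong.
tense: -i → future.
mood: -ong/az → optative.

future, optative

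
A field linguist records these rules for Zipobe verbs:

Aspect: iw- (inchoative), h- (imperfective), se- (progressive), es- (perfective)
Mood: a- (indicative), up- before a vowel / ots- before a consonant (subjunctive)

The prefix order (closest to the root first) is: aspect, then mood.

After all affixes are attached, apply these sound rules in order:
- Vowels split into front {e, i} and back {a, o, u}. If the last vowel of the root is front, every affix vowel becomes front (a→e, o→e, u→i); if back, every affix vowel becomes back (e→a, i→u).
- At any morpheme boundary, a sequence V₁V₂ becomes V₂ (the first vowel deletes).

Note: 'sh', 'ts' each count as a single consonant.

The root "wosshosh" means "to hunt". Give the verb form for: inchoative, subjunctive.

Attach aspect inchoative iw- → iwwosshosh.
Attach mood subjunctive up- (before vowel 'i') → upiwwosshosh.
Apply vowel harmony: upiwwosshosh → upuwwosshosh.
Vowel deletion: no change.

upuwwosshosh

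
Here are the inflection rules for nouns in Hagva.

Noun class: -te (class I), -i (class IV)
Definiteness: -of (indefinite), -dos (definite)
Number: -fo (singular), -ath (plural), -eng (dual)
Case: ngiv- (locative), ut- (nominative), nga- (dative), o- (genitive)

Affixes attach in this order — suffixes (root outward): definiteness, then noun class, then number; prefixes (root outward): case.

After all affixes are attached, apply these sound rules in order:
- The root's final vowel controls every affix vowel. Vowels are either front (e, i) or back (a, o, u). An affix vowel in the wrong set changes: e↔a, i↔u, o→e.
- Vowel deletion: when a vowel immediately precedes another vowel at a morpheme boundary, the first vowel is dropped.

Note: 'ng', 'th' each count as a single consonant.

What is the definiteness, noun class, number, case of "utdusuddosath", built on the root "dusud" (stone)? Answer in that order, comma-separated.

Segment: ut-dusud-dos-i-ath.
definiteness: -dos → definite.
noun class: -i → class IV.
number: -ath → plural.
case: ut- → nominative.

definite, class IV, plural, nominative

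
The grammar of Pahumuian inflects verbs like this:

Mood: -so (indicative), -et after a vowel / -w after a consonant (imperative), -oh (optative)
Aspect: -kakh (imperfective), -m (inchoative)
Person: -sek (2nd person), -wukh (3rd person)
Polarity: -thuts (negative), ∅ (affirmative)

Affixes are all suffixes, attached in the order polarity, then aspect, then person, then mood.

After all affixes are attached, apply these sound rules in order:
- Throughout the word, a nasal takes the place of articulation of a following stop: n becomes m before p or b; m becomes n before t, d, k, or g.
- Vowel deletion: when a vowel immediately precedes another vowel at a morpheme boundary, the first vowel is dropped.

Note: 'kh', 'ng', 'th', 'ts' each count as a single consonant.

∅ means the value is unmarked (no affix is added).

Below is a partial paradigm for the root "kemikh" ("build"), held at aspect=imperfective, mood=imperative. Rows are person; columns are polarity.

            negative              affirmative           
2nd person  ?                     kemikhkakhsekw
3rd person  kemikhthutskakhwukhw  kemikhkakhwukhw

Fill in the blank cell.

kemikhthutskakhsekw

Attach polarity negative -thuts → kemikhthuts.
Attach aspect imperfective -kakh → kemikhthutskakh.
Attach person 2nd person -sek → kemikhthutskakhsek.
Attach mood imperative -w (after consonant 'k') → kemikhthutskakhsekw.
Nasal assimilation: no change.
Vowel deletion: no change.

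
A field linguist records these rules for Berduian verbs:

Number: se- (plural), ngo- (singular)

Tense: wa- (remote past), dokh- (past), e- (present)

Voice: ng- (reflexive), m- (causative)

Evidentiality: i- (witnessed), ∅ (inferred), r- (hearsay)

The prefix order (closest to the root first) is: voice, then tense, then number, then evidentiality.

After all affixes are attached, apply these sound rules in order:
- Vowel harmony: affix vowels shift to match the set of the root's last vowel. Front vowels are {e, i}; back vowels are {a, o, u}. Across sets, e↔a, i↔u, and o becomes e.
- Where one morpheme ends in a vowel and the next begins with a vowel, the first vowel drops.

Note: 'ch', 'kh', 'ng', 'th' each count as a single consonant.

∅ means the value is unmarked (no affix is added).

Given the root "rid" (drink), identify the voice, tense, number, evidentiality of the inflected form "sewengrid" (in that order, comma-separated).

reflexive, remote past, plural, inferred

Segment: se-wa-ng-rid.
voice: ng- → reflexive.
tense: wa- → remote past.
number: se- → plural.
evidentiality: ∅ → inferred.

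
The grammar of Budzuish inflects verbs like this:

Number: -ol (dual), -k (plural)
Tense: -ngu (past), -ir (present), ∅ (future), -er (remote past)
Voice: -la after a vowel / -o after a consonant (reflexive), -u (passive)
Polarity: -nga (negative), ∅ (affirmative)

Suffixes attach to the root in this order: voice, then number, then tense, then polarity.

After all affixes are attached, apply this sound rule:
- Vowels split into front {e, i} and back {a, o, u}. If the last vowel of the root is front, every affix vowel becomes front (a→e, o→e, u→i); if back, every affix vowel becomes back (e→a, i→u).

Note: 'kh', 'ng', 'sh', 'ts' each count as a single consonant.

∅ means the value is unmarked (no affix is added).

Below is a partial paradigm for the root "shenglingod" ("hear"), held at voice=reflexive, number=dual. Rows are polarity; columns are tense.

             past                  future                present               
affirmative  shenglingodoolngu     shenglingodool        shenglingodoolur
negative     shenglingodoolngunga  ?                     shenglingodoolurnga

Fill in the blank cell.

Attach voice reflexive -o (after consonant 'd') → shenglingodo.
Attach number dual -ol → shenglingodool.
tense = future: zero marking, form stays shenglingodool.
Attach polarity negative -nga → shenglingodoolnga.
Vowel harmony: no change.

shenglingodoolnga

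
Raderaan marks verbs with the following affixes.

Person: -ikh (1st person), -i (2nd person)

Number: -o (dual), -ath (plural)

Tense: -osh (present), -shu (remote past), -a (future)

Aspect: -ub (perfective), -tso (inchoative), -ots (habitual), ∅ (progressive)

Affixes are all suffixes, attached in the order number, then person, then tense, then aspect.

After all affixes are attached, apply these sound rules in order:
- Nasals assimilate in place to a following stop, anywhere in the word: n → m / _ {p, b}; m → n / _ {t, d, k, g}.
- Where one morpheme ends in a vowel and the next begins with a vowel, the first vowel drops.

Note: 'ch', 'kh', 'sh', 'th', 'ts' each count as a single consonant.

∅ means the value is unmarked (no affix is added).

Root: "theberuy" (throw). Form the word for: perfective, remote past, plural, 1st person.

Attach number plural -ath → theberuyath.
Attach person 1st person -ikh → theberuyathikh.
Attach tense remote past -shu → theberuyathikhshu.
Attach aspect perfective -ub → theberuyathikhshuub.
Nasal assimilation: no change.
Apply vowel deletion: theberuyathikhshuub → theberuyathikhshub.

theberuyathikhshub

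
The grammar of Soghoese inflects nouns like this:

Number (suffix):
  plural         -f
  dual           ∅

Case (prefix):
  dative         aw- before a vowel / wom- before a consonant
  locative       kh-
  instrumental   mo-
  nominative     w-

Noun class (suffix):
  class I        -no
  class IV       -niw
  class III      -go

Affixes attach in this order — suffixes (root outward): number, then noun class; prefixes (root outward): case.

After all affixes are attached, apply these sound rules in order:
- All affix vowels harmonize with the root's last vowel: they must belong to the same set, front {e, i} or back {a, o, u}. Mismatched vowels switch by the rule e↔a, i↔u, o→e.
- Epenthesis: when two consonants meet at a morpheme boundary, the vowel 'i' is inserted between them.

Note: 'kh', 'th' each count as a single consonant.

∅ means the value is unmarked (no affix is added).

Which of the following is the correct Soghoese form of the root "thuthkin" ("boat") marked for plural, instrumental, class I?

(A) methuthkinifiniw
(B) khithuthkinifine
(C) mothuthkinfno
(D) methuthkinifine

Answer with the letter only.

D

Attach number plural -f → thuthkinf.
Attach noun class class I -no → thuthkinfno.
Attach case instrumental mo- → mothuthkinfno.
Apply vowel harmony: mothuthkinfno → methuthkinfne.
Apply epenthesis: methuthkinfne → methuthkinifine.
So the correct form is methuthkinifine, option (D).
(A) methuthkinifiniw is wrong: it uses class IV instead of class I for noun class.
(C) mothuthkinfno is wrong: it fails to apply the sound rule(s).
(B) khithuthkinifine is wrong: it uses locative instead of instrumental for case.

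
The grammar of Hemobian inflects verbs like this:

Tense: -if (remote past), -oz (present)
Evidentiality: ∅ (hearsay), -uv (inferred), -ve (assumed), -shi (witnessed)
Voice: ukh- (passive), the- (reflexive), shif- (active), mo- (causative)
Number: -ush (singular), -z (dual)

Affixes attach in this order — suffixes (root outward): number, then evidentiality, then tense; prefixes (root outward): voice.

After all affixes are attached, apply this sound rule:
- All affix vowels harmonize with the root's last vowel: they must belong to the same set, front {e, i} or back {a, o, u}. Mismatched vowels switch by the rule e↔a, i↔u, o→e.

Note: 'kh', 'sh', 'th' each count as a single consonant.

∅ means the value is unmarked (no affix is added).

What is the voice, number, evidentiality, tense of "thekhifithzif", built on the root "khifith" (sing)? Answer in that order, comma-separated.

reflexive, dual, hearsay, remote past

Segment: the-khifith-z-if.
voice: the- → reflexive.
number: -z → dual.
evidentiality: ∅ → hearsay.
tense: -if → remote past.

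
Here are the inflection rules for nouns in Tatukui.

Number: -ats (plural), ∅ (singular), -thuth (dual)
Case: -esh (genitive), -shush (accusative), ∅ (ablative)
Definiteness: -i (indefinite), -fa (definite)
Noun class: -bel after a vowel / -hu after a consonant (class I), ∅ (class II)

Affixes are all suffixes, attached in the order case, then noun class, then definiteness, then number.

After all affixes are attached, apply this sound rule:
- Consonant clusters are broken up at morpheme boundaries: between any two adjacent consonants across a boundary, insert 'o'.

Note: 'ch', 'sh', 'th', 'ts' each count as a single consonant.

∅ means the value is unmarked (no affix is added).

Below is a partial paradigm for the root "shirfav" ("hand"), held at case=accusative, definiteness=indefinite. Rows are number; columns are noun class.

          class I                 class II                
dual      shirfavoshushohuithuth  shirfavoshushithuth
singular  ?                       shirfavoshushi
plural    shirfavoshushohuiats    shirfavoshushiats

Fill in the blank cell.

Attach case accusative -shush → shirfavshush.
Attach noun class class I -hu (after consonant 'sh') → shirfavshushhu.
Attach definiteness indefinite -i → shirfavshushhui.
number = singular: zero marking, form stays shirfavshushhui.
Apply epenthesis: shirfavshushhui → shirfavoshushohui.

shirfavoshushohui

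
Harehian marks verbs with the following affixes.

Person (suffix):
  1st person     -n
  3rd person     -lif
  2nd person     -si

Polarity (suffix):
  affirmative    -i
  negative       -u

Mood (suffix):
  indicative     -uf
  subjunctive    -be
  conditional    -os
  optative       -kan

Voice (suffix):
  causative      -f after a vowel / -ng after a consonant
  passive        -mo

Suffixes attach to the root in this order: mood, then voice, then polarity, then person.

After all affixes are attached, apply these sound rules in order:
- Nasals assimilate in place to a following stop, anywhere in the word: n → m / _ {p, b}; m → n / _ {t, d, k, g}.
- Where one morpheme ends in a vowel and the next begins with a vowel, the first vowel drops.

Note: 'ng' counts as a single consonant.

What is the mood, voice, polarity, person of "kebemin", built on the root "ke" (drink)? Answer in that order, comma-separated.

Segment: ke-be-mo-i-n.
mood: -be → subjunctive.
voice: -mo → passive.
polarity: -i → affirmative.
person: -n → 1st person.

subjunctive, passive, affirmative, 1st person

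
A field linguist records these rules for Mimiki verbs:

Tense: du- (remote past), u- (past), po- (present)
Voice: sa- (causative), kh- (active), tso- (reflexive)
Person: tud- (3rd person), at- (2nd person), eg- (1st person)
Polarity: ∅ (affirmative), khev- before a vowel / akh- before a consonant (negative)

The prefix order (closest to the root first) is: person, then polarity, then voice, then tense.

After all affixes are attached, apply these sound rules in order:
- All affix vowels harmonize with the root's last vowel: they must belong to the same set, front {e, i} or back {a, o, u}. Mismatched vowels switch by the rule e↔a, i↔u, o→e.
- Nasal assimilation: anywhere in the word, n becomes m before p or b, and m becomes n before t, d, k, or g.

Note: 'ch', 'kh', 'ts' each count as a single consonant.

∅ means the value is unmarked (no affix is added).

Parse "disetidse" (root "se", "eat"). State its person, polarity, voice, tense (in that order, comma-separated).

Segment: du-sa-tud-se.
person: tud- → 3rd person.
polarity: ∅ → affirmative.
voice: sa- → causative.
tense: du- → remote past.

3rd person, affirmative, causative, remote past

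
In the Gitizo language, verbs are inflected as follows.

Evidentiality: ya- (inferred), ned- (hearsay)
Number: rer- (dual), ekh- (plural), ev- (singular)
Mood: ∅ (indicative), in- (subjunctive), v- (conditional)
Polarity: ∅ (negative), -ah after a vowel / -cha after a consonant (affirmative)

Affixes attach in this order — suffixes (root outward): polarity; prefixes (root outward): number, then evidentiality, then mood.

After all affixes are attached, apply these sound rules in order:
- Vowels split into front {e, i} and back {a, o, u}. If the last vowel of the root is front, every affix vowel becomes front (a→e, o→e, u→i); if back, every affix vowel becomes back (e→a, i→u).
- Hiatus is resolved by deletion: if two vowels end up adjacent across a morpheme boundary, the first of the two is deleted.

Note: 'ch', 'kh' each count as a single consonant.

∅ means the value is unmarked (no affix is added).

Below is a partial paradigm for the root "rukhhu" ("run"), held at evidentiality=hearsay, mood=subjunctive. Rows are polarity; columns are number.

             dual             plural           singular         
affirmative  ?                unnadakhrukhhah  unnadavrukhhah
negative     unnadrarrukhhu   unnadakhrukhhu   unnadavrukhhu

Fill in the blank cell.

unnadrarrukhhah

Attach number dual rer- → rerrukhhu.
Attach evidentiality hearsay ned- → nedrerrukhhu.
Attach mood subjunctive in- → innedrerrukhhu.
Attach polarity affirmative -ah (after vowel 'u') → innedrerrukhhuah.
Apply vowel harmony: innedrerrukhhuah → unnadrarrukhhuah.
Apply vowel deletion: unnadrarrukhhuah → unnadrarrukhhah.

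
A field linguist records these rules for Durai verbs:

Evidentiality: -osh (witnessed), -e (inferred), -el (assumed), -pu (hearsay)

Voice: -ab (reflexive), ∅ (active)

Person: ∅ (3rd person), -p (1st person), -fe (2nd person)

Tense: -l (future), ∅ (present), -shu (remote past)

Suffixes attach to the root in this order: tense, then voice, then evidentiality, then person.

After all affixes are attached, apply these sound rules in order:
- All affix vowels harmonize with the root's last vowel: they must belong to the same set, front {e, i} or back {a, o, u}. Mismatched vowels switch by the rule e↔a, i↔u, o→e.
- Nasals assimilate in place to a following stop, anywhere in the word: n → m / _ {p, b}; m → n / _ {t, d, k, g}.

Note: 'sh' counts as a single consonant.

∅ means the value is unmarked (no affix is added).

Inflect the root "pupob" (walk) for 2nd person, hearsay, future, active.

pupoblpufa

Attach tense future -l → pupobl.
voice = active: zero marking, form stays pupobl.
Attach evidentiality hearsay -pu → pupoblpu.
Attach person 2nd person -fe → pupoblpufe.
Apply vowel harmony: pupoblpufe → pupoblpufa.
Nasal assimilation: no change.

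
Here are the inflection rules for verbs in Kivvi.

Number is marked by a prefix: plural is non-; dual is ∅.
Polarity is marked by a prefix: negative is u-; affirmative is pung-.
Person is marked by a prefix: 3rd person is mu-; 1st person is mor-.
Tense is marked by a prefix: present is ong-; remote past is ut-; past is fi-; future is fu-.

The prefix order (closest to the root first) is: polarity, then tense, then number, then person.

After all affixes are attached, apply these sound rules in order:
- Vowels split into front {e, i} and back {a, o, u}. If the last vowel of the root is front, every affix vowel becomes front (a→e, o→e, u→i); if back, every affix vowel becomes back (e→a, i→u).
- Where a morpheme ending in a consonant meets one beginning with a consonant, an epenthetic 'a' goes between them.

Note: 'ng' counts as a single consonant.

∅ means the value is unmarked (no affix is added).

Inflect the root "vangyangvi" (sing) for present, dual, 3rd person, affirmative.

miengapingavangyangvi

Attach polarity affirmative pung- → pungvangyangvi.
Attach tense present ong- → ongpungvangyangvi.
number = dual: zero marking, form stays ongpungvangyangvi.
Attach person 3rd person mu- → muongpungvangyangvi.
Apply vowel harmony: muongpungvangyangvi → miengpingvangyangvi.
Apply epenthesis: miengpingvangyangvi → miengapingavangyangvi.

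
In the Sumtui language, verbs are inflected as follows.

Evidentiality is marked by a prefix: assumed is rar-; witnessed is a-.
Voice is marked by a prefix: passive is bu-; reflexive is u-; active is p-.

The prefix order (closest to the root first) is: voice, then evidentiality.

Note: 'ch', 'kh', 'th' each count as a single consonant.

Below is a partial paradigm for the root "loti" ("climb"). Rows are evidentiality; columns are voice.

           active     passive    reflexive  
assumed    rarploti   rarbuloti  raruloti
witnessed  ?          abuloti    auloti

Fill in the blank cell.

aploti

Attach voice active p- → ploti.
Attach evidentiality witnessed a- → aploti.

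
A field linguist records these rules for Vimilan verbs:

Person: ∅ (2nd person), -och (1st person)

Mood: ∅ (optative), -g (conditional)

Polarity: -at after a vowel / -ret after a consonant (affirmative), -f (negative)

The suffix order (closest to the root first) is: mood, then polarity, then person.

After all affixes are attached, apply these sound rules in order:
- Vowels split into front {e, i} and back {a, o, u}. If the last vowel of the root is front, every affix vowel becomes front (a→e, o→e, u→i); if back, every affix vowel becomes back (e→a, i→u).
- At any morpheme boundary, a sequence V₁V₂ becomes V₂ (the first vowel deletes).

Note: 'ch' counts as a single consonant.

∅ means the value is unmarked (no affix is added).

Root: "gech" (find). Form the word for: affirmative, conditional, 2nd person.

gechgret

Attach mood conditional -g → gechg.
Attach polarity affirmative -ret (after consonant 'g') → gechgret.
person = 2nd person: zero marking, form stays gechgret.
Vowel harmony: no change.
Vowel deletion: no change.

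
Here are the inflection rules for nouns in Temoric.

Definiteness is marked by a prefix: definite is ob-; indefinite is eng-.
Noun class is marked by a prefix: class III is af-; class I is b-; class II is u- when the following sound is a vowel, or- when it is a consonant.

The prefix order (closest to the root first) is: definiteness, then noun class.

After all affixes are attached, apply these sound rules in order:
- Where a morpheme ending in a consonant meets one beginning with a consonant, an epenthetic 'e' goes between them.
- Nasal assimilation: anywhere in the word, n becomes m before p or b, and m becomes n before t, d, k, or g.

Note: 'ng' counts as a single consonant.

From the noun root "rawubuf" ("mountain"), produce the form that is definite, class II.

uoberawubuf

Attach definiteness definite ob- → obrawubuf.
Attach noun class class II u- (before vowel 'o') → uobrawubuf.
Apply epenthesis: uobrawubuf → uoberawubuf.
Nasal assimilation: no change.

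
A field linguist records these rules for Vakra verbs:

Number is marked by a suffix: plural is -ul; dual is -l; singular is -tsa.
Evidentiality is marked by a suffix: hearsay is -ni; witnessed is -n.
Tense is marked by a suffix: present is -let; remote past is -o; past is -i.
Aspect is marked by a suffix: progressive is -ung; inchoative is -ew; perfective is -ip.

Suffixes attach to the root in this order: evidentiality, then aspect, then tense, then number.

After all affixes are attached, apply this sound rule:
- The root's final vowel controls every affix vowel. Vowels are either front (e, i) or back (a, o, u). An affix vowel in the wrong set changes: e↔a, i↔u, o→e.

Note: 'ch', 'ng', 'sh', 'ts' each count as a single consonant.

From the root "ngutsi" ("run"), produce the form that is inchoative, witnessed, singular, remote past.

ngutsinewetse

Attach evidentiality witnessed -n → ngutsin.
Attach aspect inchoative -ew → ngutsinew.
Attach tense remote past -o → ngutsinewo.
Attach number singular -tsa → ngutsinewotsa.
Apply vowel harmony: ngutsinewotsa → ngutsinewetse.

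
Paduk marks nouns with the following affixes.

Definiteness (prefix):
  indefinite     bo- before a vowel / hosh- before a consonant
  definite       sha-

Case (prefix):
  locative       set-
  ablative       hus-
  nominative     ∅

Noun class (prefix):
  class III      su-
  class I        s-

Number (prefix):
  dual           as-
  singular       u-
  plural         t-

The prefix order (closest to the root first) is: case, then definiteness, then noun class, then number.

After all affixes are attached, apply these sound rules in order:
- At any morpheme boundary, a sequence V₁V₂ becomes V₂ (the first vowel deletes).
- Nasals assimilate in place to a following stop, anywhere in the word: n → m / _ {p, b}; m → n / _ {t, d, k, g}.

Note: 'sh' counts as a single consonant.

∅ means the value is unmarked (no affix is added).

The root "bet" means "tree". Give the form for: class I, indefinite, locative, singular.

Attach case locative set- → setbet.
Attach definiteness indefinite hosh- (before consonant 's') → hoshsetbet.
Attach noun class class I s- → shoshsetbet.
Attach number singular u- → ushoshsetbet.
Vowel deletion: no change.
Nasal assimilation: no change.

ushoshsetbet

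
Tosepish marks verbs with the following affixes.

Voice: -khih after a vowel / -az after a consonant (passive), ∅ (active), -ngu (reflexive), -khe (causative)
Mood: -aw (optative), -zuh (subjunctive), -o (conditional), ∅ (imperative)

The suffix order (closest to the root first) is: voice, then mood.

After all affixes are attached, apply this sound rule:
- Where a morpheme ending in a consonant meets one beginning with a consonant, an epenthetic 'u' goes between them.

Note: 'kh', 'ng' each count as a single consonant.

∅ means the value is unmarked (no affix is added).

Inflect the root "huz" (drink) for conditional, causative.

Attach voice causative -khe → huzkhe.
Attach mood conditional -o → huzkheo.
Apply epenthesis: huzkheo → huzukheo.

huzukheo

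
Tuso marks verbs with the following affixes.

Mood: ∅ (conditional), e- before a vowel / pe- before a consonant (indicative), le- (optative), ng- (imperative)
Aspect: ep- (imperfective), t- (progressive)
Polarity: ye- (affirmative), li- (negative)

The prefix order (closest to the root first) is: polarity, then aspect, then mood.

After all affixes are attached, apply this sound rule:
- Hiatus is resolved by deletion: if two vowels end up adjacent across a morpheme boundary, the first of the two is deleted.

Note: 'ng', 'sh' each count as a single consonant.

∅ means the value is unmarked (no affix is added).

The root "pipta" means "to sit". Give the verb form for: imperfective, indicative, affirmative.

epyepipta

Attach polarity affirmative ye- → yepipta.
Attach aspect imperfective ep- → epyepipta.
Attach mood indicative e- (before vowel 'e') → eepyepipta.
Apply vowel deletion: eepyepipta → epyepipta.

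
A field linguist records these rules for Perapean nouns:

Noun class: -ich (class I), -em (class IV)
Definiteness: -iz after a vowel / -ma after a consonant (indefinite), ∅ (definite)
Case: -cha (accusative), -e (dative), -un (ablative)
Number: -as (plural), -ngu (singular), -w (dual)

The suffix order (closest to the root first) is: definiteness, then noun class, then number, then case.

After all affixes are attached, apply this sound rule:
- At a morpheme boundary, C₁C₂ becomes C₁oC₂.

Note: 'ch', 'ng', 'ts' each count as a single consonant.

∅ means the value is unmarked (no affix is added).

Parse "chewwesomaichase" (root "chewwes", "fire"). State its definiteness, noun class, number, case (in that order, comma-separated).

indefinite, class I, plural, dative

Segment: chewwes-ma-ich-as-e.
definiteness: -iz/ma → indefinite.
noun class: -ich → class I.
number: -as → plural.
case: -e → dative.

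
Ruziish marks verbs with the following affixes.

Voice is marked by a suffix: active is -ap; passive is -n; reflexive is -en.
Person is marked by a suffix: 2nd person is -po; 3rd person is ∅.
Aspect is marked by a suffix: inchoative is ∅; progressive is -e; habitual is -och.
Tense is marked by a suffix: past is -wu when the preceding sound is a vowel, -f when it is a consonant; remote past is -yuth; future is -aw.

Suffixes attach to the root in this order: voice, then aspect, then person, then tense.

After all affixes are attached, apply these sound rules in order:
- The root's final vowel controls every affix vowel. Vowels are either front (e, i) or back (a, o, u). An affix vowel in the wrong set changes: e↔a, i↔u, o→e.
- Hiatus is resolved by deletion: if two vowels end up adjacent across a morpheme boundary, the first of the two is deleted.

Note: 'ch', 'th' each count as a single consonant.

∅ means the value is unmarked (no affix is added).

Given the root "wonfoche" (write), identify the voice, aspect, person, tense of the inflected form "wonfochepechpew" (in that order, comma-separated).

active, habitual, 2nd person, future

Segment: wonfoche-ap-och-po-aw.
voice: -ap → active.
aspect: -och → habitual.
person: -po → 2nd person.
tense: -aw → future.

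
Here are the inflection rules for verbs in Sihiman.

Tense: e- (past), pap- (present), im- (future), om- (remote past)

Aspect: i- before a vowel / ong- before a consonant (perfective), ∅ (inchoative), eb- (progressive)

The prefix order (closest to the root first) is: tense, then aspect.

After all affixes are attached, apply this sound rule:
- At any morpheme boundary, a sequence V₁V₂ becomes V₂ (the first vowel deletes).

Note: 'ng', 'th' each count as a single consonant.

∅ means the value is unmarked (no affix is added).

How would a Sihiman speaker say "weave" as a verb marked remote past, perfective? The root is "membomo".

Attach tense remote past om- → ommembomo.
Attach aspect perfective i- (before vowel 'o') → iommembomo.
Apply vowel deletion: iommembomo → ommembomo.

ommembomo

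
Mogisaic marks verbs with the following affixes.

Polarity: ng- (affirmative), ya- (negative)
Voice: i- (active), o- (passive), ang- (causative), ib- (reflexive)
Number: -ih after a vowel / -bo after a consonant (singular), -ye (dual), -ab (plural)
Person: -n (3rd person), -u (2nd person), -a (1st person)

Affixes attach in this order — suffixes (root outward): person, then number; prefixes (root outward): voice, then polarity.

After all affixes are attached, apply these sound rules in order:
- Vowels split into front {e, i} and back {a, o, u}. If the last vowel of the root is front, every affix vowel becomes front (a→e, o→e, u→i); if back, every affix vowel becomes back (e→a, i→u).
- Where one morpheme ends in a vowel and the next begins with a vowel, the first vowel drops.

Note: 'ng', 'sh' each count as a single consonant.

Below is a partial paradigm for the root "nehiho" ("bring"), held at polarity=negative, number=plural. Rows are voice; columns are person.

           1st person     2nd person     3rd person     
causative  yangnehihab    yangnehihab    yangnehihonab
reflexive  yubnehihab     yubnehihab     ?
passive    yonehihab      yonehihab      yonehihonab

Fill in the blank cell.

Attach voice reflexive ib- → ibnehiho.
Attach polarity negative ya- → yaibnehiho.
Attach person 3rd person -n → yaibnehihon.
Attach number plural -ab → yaibnehihonab.
Apply vowel harmony: yaibnehihonab → yaubnehihonab.
Apply vowel deletion: yaubnehihonab → yubnehihonab.

yubnehihonab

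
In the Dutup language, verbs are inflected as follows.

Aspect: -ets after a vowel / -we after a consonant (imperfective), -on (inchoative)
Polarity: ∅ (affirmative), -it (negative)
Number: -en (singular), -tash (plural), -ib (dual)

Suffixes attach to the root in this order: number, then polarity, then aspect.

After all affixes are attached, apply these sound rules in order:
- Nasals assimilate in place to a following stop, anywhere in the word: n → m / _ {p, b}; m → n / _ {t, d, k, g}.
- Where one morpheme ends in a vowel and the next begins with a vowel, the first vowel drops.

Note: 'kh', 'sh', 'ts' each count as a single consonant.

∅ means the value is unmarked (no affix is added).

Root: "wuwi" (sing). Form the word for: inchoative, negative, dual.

wuwibiton

Attach number dual -ib → wuwiib.
Attach polarity negative -it → wuwiibit.
Attach aspect inchoative -on → wuwiibiton.
Nasal assimilation: no change.
Apply vowel deletion: wuwiibiton → wuwibiton.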